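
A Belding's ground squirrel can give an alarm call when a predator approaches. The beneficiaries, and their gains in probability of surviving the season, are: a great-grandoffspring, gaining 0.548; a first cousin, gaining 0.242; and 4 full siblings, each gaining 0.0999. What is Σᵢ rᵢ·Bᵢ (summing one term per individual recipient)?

r to a great-grandoffspring = 0.125 (three parent–offspring links: r = (1/2)^3 = 1/8).
r to a first cousin = 1/8 (first cousins share one grandparent pair — two paths of length 4: r = 2·(1/2)^4 = 1/8).
r to a full sibling = 1/2 (full sibs share both parents — two paths of length 2: r = 2·(1/2)^2 = 1/2).
Summing one r·B term per recipient: 1·0.125·0.548 + 1·0.125·0.242 + 4·0.5·0.0999 = 0.29855.

0.29855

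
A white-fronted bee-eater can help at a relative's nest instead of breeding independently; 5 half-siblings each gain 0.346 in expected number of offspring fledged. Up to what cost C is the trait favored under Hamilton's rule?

0.4325

r to a half-sibling = 0.25 (half-sibs share one parent — one path of length 2: r = (1/2)^2 = 1/4).
Hamilton's rule: n·r·B > C, so the trait is favored while C < n·r·B = 5·0.25·0.346 = 0.4325.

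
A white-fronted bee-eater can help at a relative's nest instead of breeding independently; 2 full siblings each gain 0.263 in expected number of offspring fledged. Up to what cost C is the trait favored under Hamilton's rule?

0.263

r to a full sibling = 0.5 (full sibs share both parents — two paths of length 2: r = 2·(1/2)^2 = 1/2).
Hamilton's rule: n·r·B > C, so the trait is favored while C < n·r·B = 2·0.5·0.263 = 0.263.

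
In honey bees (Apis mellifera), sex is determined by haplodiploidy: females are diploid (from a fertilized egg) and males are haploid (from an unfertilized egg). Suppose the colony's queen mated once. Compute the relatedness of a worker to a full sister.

0.75

Haplodiploid full sisters inherit their father's entire haploid genome identically (contributing 1/2) and on average half of their mother's contribution (1/2 · 1/2 = 1/4); r = 1/2 + 1/4 = 3/4.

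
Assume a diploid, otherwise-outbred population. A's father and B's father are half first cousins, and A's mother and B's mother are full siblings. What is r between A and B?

0.140625

With two independent routes of shared ancestry, r is the sum of the two contributions.
A and B are related in two ways: half second cousins through their fathers (r = 1/64) and first cousins through their mothers (r = 1/8).
r = 1/64 + 1/8 = 9/64 = 0.140625.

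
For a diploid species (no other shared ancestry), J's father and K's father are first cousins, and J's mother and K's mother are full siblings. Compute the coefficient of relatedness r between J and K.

0.15625

Relatedness sums over independent paths through distinct common ancestors.
J and K are related in two ways: second cousins through their fathers (r = 1/32) and first cousins through their mothers (r = 1/8).
r = 1/32 + 1/8 = 5/32 = 0.15625.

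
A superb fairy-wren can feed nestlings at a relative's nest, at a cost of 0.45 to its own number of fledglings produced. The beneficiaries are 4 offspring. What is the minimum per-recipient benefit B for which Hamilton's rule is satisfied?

r to an offspring = 1/2 (one parent–offspring link: r = (1/2)^1 = 1/2).
Hamilton's rule with n recipients of equal r: n·r·B > C, so B > C/(n·r) = 0.45/(4·0.5) = 0.225.

0.225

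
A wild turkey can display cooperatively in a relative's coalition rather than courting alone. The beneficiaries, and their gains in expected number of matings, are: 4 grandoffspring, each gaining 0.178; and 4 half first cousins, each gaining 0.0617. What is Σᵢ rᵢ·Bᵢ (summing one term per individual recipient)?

0.193425

r to a grandoffspring = 1/4 (two parent–offspring links: r = (1/2)^2 = 1/4).
r to a half first cousin = 1/16 (half first cousins share one grandparent — one path of length 4: r = (1/2)^4 = 1/16).
Summing one r·B term per recipient: 4·0.25·0.178 + 4·0.0625·0.0617 = 0.193425.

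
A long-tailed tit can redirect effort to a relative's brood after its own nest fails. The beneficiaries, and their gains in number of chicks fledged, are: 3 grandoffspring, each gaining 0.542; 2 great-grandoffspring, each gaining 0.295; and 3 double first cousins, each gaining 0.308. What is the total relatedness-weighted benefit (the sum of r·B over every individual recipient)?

0.71125

r to a grandoffspring = 1/4 (two parent–offspring links: r = (1/2)^2 = 1/4).
r to a great-grandoffspring = 0.125 (three parent–offspring links: r = (1/2)^3 = 1/8).
r to a double first cousin = 1/4 (double first cousins share both grandparent pairs — four paths of length 4: r = 4·(1/2)^4 = 1/4).
Summing one r·B term per recipient: 3·0.25·0.542 + 2·0.125·0.295 + 3·0.25·0.308 = 0.71125.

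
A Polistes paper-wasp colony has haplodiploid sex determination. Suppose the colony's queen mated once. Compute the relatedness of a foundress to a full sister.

0.75

Haplodiploid full sisters inherit their father's entire haploid genome identically (contributing 1/2) and on average half of their mother's contribution (1/2 · 1/2 = 1/4); r = 1/2 + 1/4 = 3/4.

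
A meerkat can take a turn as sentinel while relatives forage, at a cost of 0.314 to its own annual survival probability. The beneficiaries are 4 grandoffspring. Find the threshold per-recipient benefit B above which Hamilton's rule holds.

r to a grandoffspring = 1/4 (two parent–offspring links: r = (1/2)^2 = 1/4).
Hamilton's rule with n recipients of equal r: n·r·B > C, so B > C/(n·r) = 0.314/(4·0.25) = 0.314.

0.314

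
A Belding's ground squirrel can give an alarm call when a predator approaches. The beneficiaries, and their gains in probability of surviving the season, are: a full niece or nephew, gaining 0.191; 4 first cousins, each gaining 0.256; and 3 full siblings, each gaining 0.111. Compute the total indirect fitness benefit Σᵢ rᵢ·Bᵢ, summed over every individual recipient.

r to a full niece or nephew = 1/4 (full aunt/uncle↔niece/nephew: two paths of length 3 through the shared grandparent pair: r = 2·(1/2)^3 = 1/4).
r to a first cousin = 0.125 (first cousins share one grandparent pair — two paths of length 4: r = 2·(1/2)^4 = 1/8).
r to a full sibling = 0.5 (full sibs share both parents — two paths of length 2: r = 2·(1/2)^2 = 1/2).
Summing one r·B term per recipient: 1·0.25·0.191 + 4·0.125·0.256 + 3·0.5·0.111 = 0.34225.

0.34225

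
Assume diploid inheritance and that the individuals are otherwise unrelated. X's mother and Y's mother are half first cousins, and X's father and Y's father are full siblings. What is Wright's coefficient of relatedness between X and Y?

0.140625

With two independent routes of shared ancestry, r is the sum of the two contributions.
X and Y are related in two ways: half second cousins through their mothers (r = 1/64) and first cousins through their fathers (r = 1/8).
r = 1/64 + 1/8 = 9/64 = 0.140625.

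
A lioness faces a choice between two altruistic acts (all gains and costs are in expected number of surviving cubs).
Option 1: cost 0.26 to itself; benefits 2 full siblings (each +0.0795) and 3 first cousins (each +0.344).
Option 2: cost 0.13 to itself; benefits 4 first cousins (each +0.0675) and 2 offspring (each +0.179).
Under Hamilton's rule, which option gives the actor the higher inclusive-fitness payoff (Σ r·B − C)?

Option 2

Option 1: r to a full sibling = 0.5.
Option 1: r to a first cousin = 0.125.
Option 1: Σ r·B − C = (2·0.5·0.0795 + 3·0.125·0.344) − 0.26 = -0.0515.
Option 2: r to a first cousin = 0.125.
Option 2: r to an offspring = 0.5.
Option 2: Σ r·B − C = (4·0.125·0.0675 + 2·0.5·0.179) − 0.13 = 0.08275.
Option 2 has the higher net inclusive-fitness payoff.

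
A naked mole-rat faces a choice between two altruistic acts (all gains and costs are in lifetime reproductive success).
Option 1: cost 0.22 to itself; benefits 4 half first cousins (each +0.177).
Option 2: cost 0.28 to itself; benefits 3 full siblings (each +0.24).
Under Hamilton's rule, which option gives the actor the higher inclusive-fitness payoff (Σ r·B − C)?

Option 1: r to a half first cousin = 0.0625.
Option 1: Σ r·B − C = (4·0.0625·0.177) − 0.22 = -0.17575.
Option 2: r to a full sibling = 0.5.
Option 2: Σ r·B − C = (3·0.5·0.24) − 0.28 = 0.08.
Option 2 has the higher net inclusive-fitness payoff.

Option 2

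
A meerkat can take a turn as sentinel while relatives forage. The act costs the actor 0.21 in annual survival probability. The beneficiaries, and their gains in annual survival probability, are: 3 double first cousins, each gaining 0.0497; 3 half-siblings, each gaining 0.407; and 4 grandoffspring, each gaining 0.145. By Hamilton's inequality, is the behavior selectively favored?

Hamilton's rule: the trait is favored when the sum of r·B over every recipient exceeds the actor's cost C.
r to a double first cousin = 1/4 (double first cousins share both grandparent pairs — four paths of length 4: r = 4·(1/2)^4 = 1/4).
r to a half-sibling = 1/4 (half-sibs share one parent — one path of length 2: r = (1/2)^2 = 1/4).
r to a grandoffspring = 1/4 (two parent–offspring links: r = (1/2)^2 = 1/4).
Summing one r·B term per recipient: 3·0.25·0.0497 + 3·0.25·0.407 + 4·0.25·0.145 = 0.487525.
0.487525 > 0.21: the indirect benefit exceeds the cost.

Yes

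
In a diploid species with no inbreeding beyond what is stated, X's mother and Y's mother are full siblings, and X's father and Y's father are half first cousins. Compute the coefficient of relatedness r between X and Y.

0.140625

Relatedness sums over independent paths through distinct common ancestors.
X and Y are related in two ways: first cousins through their mothers (r = 1/8) and half second cousins through their fathers (r = 1/64).
r = 1/8 + 1/64 = 9/64 = 0.140625.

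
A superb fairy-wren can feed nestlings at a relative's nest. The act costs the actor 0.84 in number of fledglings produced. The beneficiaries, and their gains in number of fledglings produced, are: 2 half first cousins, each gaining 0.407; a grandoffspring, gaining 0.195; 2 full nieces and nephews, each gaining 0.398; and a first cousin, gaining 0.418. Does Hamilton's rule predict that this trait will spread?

Hamilton's rule: the trait is favored when the sum of r·B over every recipient exceeds the actor's cost C.
r to a half first cousin = 1/16 (half first cousins share one grandparent — one path of length 4: r = (1/2)^4 = 1/16).
r to a grandoffspring = 1/4 (two parent–offspring links: r = (1/2)^2 = 1/4).
r to a full niece or nephew = 1/4 (full aunt/uncle↔niece/nephew: two paths of length 3 through the shared grandparent pair: r = 2·(1/2)^3 = 1/4).
r to a first cousin = 0.125 (first cousins share one grandparent pair — two paths of length 4: r = 2·(1/2)^4 = 1/8).
Summing one r·B term per recipient: 2·0.0625·0.407 + 1·0.25·0.195 + 2·0.25·0.398 + 1·0.125·0.418 = 0.350875.
0.350875 < 0.84: the indirect benefit is less than the cost.

No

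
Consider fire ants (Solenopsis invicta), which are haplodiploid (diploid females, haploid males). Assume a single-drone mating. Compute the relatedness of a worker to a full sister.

Haplodiploid full sisters inherit their father's entire haploid genome identically (contributing 1/2) and on average half of their mother's contribution (1/2 · 1/2 = 1/4); r = 1/2 + 1/4 = 3/4.

0.75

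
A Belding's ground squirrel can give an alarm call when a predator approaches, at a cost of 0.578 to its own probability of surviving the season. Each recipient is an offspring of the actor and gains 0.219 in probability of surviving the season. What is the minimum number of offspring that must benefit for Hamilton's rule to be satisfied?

6

r to an offspring = 0.5 (one parent–offspring link: r = (1/2)^1 = 1/2).
Hamilton's rule: n·r·B > C  ⇒  n > C/(r·B) = 0.578/(0.5·0.219) = 5.279.
The smallest integer exceeding 5.279 is 6.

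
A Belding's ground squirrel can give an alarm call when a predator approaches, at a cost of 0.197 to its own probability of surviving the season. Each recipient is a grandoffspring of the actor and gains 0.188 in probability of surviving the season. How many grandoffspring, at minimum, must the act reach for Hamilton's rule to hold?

5

r to a grandoffspring = 1/4 (two parent–offspring links: r = (1/2)^2 = 1/4).
Hamilton's rule: n·r·B > C  ⇒  n > C/(r·B) = 0.197/(0.25·0.188) = 4.191.
The smallest integer exceeding 4.191 is 5.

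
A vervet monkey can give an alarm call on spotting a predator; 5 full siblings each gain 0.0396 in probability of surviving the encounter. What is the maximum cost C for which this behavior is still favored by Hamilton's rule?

r to a full sibling = 1/2 (full sibs share both parents — two paths of length 2: r = 2·(1/2)^2 = 1/2).
Hamilton's rule: n·r·B > C, so the trait is favored while C < n·r·B = 5·0.5·0.0396 = 0.099.

0.099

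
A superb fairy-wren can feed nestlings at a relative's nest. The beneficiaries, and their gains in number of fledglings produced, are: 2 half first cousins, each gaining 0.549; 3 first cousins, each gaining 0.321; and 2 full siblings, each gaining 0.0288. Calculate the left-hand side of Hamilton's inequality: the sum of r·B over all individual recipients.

r to a half first cousin = 1/16 (half first cousins share one grandparent — one path of length 4: r = (1/2)^4 = 1/16).
r to a first cousin = 1/8 (first cousins share one grandparent pair — two paths of length 4: r = 2·(1/2)^4 = 1/8).
r to a full sibling = 1/2 (full sibs share both parents — two paths of length 2: r = 2·(1/2)^2 = 1/2).
Summing one r·B term per recipient: 2·0.0625·0.549 + 3·0.125·0.321 + 2·0.5·0.0288 = 0.2178.

0.2178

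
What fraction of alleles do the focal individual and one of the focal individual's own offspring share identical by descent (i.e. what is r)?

Each parent–offspring link contributes a factor of 1/2, and independent paths through distinct common ancestors add.
One parent–offspring link: r = (1/2)^1 = 1/2.

0.5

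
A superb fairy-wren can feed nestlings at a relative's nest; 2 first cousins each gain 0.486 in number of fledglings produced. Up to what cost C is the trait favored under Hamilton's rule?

0.1215

r to a first cousin = 1/8 (first cousins share one grandparent pair — two paths of length 4: r = 2·(1/2)^4 = 1/8).
Hamilton's rule: n·r·B > C, so the trait is favored while C < n·r·B = 2·0.125·0.486 = 0.1215.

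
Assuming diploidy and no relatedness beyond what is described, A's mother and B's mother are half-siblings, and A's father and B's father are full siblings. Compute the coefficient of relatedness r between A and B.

Independent pedigree routes through distinct common ancestors add.
A and B are related in two ways: half first cousins through their mothers (r = 1/16) and first cousins through their fathers (r = 1/8).
r = 1/16 + 1/8 = 3/16 = 0.1875.

0.1875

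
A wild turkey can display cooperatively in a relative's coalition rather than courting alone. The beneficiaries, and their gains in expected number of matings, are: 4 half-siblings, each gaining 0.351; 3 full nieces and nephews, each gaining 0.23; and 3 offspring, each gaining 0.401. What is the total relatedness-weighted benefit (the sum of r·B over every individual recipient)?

1.125

r to a half-sibling = 0.25 (half-sibs share one parent — one path of length 2: r = (1/2)^2 = 1/4).
r to a full niece or nephew = 0.25 (full aunt/uncle↔niece/nephew: two paths of length 3 through the shared grandparent pair: r = 2·(1/2)^3 = 1/4).
r to an offspring = 1/2 (one parent–offspring link: r = (1/2)^1 = 1/2).
Summing one r·B term per recipient: 4·0.25·0.351 + 3·0.25·0.23 + 3·0.5·0.401 = 1.125.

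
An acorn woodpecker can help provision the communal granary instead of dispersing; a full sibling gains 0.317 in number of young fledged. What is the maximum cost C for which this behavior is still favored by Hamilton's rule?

r to a full sibling = 1/2 (full sibs share both parents — two paths of length 2: r = 2·(1/2)^2 = 1/2).
Hamilton's rule: n·r·B > C, so the trait is favored while C < n·r·B = 1·0.5·0.317 = 0.1585.

0.1585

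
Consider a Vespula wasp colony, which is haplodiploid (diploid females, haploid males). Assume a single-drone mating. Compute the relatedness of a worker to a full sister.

Haplodiploid full sisters inherit their father's entire haploid genome identically (contributing 1/2) and on average half of their mother's contribution (1/2 · 1/2 = 1/4); r = 1/2 + 1/4 = 3/4.

0.75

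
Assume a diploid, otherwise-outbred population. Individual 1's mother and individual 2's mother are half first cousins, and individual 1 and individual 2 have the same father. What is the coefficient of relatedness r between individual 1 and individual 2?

0.265625

Independent pedigree routes through distinct common ancestors add.
Individual 1 and individual 2 are related in two ways: half second cousins through their mothers (r = 1/64) and half-sibs through their shared father (r = 1/4).
r = 1/64 + 1/4 = 0.265625.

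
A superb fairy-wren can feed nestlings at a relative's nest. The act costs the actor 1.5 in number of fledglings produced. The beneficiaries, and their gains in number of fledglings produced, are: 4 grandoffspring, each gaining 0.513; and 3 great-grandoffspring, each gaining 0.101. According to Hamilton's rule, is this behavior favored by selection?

Hamilton's rule: the trait is favored when the sum of r·B over every recipient exceeds the actor's cost C.
r to a grandoffspring = 0.25 (two parent–offspring links: r = (1/2)^2 = 1/4).
r to a great-grandoffspring = 0.125 (three parent–offspring links: r = (1/2)^3 = 1/8).
Summing one r·B term per recipient: 4·0.25·0.513 + 3·0.125·0.101 = 0.550875.
0.550875 < 1.5: the indirect benefit is less than the cost.

No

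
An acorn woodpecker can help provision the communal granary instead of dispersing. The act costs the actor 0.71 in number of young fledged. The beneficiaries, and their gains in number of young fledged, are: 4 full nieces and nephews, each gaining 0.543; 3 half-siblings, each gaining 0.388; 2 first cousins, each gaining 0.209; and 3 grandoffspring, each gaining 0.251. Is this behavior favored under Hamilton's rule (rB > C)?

Yes

Hamilton's rule: the trait is favored when the sum of r·B over every recipient exceeds the actor's cost C.
r to a full niece or nephew = 1/4 (full aunt/uncle↔niece/nephew: two paths of length 3 through the shared grandparent pair: r = 2·(1/2)^3 = 1/4).
r to a half-sibling = 0.25 (half-sibs share one parent — one path of length 2: r = (1/2)^2 = 1/4).
r to a first cousin = 1/8 (first cousins share one grandparent pair — two paths of length 4: r = 2·(1/2)^4 = 1/8).
r to a grandoffspring = 1/4 (two parent–offspring links: r = (1/2)^2 = 1/4).
Summing one r·B term per recipient: 4·0.25·0.543 + 3·0.25·0.388 + 2·0.125·0.209 + 3·0.25·0.251 = 1.0745.
1.0745 > 0.71: the indirect benefit exceeds the cost.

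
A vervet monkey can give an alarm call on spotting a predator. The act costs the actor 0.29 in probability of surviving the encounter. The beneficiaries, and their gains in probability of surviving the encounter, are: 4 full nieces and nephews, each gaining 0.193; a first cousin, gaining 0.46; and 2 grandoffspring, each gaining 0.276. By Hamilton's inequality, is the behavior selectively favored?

Yes

Hamilton's rule: the trait is favored when the sum of r·B over every recipient exceeds the actor's cost C.
r to a full niece or nephew = 1/4 (full aunt/uncle↔niece/nephew: two paths of length 3 through the shared grandparent pair: r = 2·(1/2)^3 = 1/4).
r to a first cousin = 0.125 (first cousins share one grandparent pair — two paths of length 4: r = 2·(1/2)^4 = 1/8).
r to a grandoffspring = 1/4 (two parent–offspring links: r = (1/2)^2 = 1/4).
Summing one r·B term per recipient: 4·0.25·0.193 + 1·0.125·0.46 + 2·0.25·0.276 = 0.3885.
0.3885 > 0.29: the indirect benefit exceeds the cost.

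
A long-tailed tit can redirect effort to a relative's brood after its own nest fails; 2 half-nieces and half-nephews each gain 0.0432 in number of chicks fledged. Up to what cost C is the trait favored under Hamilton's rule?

0.0108

r to a half-niece or half-nephew = 0.125 (half-aunt/uncle↔niece/nephew: one path of length 3: r = (1/2)^3 = 1/8).
Hamilton's rule: n·r·B > C, so the trait is favored while C < n·r·B = 2·0.125·0.0432 = 0.0108.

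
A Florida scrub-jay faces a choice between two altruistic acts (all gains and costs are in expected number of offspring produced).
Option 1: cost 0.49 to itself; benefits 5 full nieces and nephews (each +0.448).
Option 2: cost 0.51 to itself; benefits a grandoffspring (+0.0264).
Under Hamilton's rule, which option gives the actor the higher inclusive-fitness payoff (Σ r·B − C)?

Option 1: r to a full niece or nephew = 0.25.
Option 1: Σ r·B − C = (5·0.25·0.448) − 0.49 = 0.07.
Option 2: r to a grandoffspring = 0.25.
Option 2: Σ r·B − C = (1·0.25·0.0264) − 0.51 = -0.5034.
Option 1 has the higher net inclusive-fitness payoff.

Option 1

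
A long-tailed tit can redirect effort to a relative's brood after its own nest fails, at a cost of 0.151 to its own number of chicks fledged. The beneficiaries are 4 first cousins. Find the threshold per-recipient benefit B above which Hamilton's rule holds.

r to a first cousin = 0.125 (first cousins share one grandparent pair — two paths of length 4: r = 2·(1/2)^4 = 1/8).
Hamilton's rule with n recipients of equal r: n·r·B > C, so B > C/(n·r) = 0.151/(4·0.125) = 0.302.

0.302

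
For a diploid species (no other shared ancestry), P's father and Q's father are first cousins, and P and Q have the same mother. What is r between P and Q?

Independent pedigree routes through distinct common ancestors add.
P and Q are related in two ways: second cousins through their fathers (r = 1/32) and half-sibs through their shared mother (r = 1/4).
r = 1/32 + 1/4 = 0.28125.

0.28125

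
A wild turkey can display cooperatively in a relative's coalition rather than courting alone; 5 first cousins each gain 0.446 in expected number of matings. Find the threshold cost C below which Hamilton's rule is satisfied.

0.27875

r to a first cousin = 1/8 (first cousins share one grandparent pair — two paths of length 4: r = 2·(1/2)^4 = 1/8).
Hamilton's rule: n·r·B > C, so the trait is favored while C < n·r·B = 5·0.125·0.446 = 0.27875.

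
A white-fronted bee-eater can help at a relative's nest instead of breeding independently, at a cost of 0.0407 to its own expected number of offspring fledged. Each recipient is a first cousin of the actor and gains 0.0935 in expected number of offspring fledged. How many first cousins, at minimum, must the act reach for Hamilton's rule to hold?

r to a first cousin = 0.125 (first cousins share one grandparent pair — two paths of length 4: r = 2·(1/2)^4 = 1/8).
Hamilton's rule: n·r·B > C  ⇒  n > C/(r·B) = 0.0407/(0.125·0.0935) = 3.482.
The smallest integer exceeding 3.482 is 4.

4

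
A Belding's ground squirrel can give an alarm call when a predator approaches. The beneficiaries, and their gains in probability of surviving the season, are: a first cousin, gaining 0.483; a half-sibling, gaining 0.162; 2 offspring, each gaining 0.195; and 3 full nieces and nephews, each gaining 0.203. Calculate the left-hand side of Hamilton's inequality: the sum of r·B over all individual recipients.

0.448125

r to a first cousin = 0.125 (first cousins share one grandparent pair — two paths of length 4: r = 2·(1/2)^4 = 1/8).
r to a half-sibling = 0.25 (half-sibs share one parent — one path of length 2: r = (1/2)^2 = 1/4).
r to an offspring = 1/2 (one parent–offspring link: r = (1/2)^1 = 1/2).
r to a full niece or nephew = 0.25 (full aunt/uncle↔niece/nephew: two paths of length 3 through the shared grandparent pair: r = 2·(1/2)^3 = 1/4).
Summing one r·B term per recipient: 1·0.125·0.483 + 1·0.25·0.162 + 2·0.5·0.195 + 3·0.25·0.203 = 0.448125.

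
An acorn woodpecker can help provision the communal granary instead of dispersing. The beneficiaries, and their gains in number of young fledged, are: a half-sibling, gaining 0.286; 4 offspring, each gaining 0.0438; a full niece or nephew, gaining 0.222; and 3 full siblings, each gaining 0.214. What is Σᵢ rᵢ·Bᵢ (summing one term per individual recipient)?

r to a half-sibling = 1/4 (half-sibs share one parent — one path of length 2: r = (1/2)^2 = 1/4).
r to an offspring = 0.5 (one parent–offspring link: r = (1/2)^1 = 1/2).
r to a full niece or nephew = 1/4 (full aunt/uncle↔niece/nephew: two paths of length 3 through the shared grandparent pair: r = 2·(1/2)^3 = 1/4).
r to a full sibling = 0.5 (full sibs share both parents — two paths of length 2: r = 2·(1/2)^2 = 1/2).
Summing one r·B term per recipient: 1·0.25·0.286 + 4·0.5·0.0438 + 1·0.25·0.222 + 3·0.5·0.214 = 0.5356.

0.5356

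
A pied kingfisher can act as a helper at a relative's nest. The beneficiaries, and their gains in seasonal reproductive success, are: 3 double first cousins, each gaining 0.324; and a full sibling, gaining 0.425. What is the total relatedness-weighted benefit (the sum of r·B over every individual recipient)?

r to a double first cousin = 0.25 (double first cousins share both grandparent pairs — four paths of length 4: r = 4·(1/2)^4 = 1/4).
r to a full sibling = 1/2 (full sibs share both parents — two paths of length 2: r = 2·(1/2)^2 = 1/2).
Summing one r·B term per recipient: 3·0.25·0.324 + 1·0.5·0.425 = 0.4555.

0.4555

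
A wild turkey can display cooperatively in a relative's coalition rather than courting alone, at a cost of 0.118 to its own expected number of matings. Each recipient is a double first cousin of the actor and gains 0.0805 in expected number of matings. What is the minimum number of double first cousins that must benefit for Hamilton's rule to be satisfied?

r to a double first cousin = 0.25 (double first cousins share both grandparent pairs — four paths of length 4: r = 4·(1/2)^4 = 1/4).
Hamilton's rule: n·r·B > C  ⇒  n > C/(r·B) = 0.118/(0.25·0.0805) = 5.863.
The smallest integer exceeding 5.863 is 6.

6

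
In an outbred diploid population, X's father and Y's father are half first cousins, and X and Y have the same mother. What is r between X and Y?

Independent pedigree routes through distinct common ancestors add.
X and Y are related in two ways: half second cousins through their fathers (r = 1/64) and half-sibs through their shared mother (r = 1/4).
r = 1/64 + 1/4 = 17/64 = 0.265625.

0.265625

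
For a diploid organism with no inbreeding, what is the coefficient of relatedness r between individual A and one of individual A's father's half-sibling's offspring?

Each parent–offspring link contributes a factor of 1/2, and independent paths through distinct common ancestors add.
Half first cousins share one grandparent — one path of length 4: r = (1/2)^4 = 1/16.

0.0625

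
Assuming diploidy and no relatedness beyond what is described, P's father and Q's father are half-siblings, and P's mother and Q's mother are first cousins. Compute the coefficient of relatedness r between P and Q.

With two independent routes of shared ancestry, r is the sum of the two contributions.
P and Q are related in two ways: half first cousins through their fathers (r = 1/16) and second cousins through their mothers (r = 1/32).
r = 1/16 + 1/32 = 0.09375.

0.09375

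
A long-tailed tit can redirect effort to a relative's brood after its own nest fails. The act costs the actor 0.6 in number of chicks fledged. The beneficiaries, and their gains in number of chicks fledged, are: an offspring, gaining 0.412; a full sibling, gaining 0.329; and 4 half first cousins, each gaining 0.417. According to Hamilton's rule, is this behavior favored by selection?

No

Hamilton's rule: the trait is favored when the sum of r·B over every recipient exceeds the actor's cost C.
r to an offspring = 1/2 (one parent–offspring link: r = (1/2)^1 = 1/2).
r to a full sibling = 1/2 (full sibs share both parents — two paths of length 2: r = 2·(1/2)^2 = 1/2).
r to a half first cousin = 1/16 (half first cousins share one grandparent — one path of length 4: r = (1/2)^4 = 1/16).
Summing one r·B term per recipient: 1·0.5·0.412 + 1·0.5·0.329 + 4·0.0625·0.417 = 0.47475.
0.47475 < 0.6: the indirect benefit is less than the cost.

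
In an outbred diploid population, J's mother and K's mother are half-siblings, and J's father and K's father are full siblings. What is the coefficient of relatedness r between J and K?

Wright's path rule: contributions from independent ancestry routes add.
J and K are related in two ways: half first cousins through their mothers (r = 1/16) and first cousins through their fathers (r = 1/8).
r = 1/16 + 1/8 = 3/16 = 0.1875.

0.1875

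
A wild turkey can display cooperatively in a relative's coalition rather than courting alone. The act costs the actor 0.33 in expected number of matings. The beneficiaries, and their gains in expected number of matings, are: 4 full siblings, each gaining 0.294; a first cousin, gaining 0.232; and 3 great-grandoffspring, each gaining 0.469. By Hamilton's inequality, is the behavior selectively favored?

Yes

Hamilton's rule: the trait is favored when the sum of r·B over every recipient exceeds the actor's cost C.
r to a full sibling = 1/2 (full sibs share both parents — two paths of length 2: r = 2·(1/2)^2 = 1/2).
r to a first cousin = 1/8 (first cousins share one grandparent pair — two paths of length 4: r = 2·(1/2)^4 = 1/8).
r to a great-grandoffspring = 1/8 (three parent–offspring links: r = (1/2)^3 = 1/8).
Summing one r·B term per recipient: 4·0.5·0.294 + 1·0.125·0.232 + 3·0.125·0.469 = 0.792875.
0.792875 > 0.33: the indirect benefit exceeds the cost.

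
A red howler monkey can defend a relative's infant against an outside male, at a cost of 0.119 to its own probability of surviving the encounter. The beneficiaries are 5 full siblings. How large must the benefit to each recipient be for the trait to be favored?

0.0476

r to a full sibling = 1/2 (full sibs share both parents — two paths of length 2: r = 2·(1/2)^2 = 1/2).
Hamilton's rule with n recipients of equal r: n·r·B > C, so B > C/(n·r) = 0.119/(5·0.5) = 0.0476.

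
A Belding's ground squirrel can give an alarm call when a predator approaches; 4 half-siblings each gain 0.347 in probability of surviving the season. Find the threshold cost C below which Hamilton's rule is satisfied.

r to a half-sibling = 0.25 (half-sibs share one parent — one path of length 2: r = (1/2)^2 = 1/4).
Hamilton's rule: n·r·B > C, so the trait is favored while C < n·r·B = 4·0.25·0.347 = 0.347.

0.347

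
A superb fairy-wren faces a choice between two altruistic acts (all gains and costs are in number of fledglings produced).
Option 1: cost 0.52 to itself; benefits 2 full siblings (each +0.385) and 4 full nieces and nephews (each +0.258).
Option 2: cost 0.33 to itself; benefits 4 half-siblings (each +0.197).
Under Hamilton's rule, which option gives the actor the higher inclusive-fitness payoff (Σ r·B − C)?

Option 1: r to a full sibling = 0.5.
Option 1: r to a full niece or nephew = 0.25.
Option 1: Σ r·B − C = (2·0.5·0.385 + 4·0.25·0.258) − 0.52 = 0.123.
Option 2: r to a half-sibling = 0.25.
Option 2: Σ r·B − C = (4·0.25·0.197) − 0.33 = -0.133.
Option 1 has the higher net inclusive-fitness payoff.

Option 1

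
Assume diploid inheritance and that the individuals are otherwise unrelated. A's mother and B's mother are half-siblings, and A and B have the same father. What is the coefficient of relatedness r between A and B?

0.3125

Independent pedigree routes through distinct common ancestors add.
A and B are related in two ways: half first cousins through their mothers (r = 1/16) and half-sibs through their shared father (r = 1/4).
r = 1/16 + 1/4 = 5/16 = 0.3125.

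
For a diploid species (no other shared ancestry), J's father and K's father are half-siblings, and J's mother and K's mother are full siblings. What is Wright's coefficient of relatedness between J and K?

0.1875

Independent pedigree routes through distinct common ancestors add.
J and K are related in two ways: half first cousins through their fathers (r = 1/16) and first cousins through their mothers (r = 1/8).
r = 1/16 + 1/8 = 0.1875.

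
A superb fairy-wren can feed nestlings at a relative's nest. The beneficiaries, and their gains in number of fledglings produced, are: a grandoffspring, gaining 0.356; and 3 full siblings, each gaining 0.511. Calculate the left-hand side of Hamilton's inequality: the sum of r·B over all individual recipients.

r to a grandoffspring = 1/4 (two parent–offspring links: r = (1/2)^2 = 1/4).
r to a full sibling = 1/2 (full sibs share both parents — two paths of length 2: r = 2·(1/2)^2 = 1/2).
Summing one r·B term per recipient: 1·0.25·0.356 + 3·0.5·0.511 = 0.8555.

0.8555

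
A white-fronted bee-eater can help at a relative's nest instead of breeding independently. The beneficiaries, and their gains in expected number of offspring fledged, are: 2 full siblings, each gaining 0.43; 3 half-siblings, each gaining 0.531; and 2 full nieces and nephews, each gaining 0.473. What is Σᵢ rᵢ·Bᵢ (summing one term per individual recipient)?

r to a full sibling = 1/2 (full sibs share both parents — two paths of length 2: r = 2·(1/2)^2 = 1/2).
r to a half-sibling = 1/4 (half-sibs share one parent — one path of length 2: r = (1/2)^2 = 1/4).
r to a full niece or nephew = 1/4 (full aunt/uncle↔niece/nephew: two paths of length 3 through the shared grandparent pair: r = 2·(1/2)^3 = 1/4).
Summing one r·B term per recipient: 2·0.5·0.43 + 3·0.25·0.531 + 2·0.25·0.473 = 1.06475.

1.06475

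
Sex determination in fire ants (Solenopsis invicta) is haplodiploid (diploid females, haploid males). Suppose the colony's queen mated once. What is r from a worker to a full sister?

0.75

Haplodiploid full sisters inherit their father's entire haploid genome identically (contributing 1/2) and on average half of their mother's contribution (1/2 · 1/2 = 1/4); r = 1/2 + 1/4 = 3/4.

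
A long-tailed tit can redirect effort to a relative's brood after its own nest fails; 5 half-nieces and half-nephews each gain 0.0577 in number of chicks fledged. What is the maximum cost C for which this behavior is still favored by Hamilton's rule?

0.0360625

r to a half-niece or half-nephew = 1/8 (half-aunt/uncle↔niece/nephew: one path of length 3: r = (1/2)^3 = 1/8).
Hamilton's rule: n·r·B > C, so the trait is favored while C < n·r·B = 5·0.125·0.0577 = 0.0360625.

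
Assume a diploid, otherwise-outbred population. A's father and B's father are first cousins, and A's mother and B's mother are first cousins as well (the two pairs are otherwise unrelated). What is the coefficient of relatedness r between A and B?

Wright's path rule: contributions from independent ancestry routes add.
A and B are related in two ways: second cousins through their fathers (r = 1/32) and second cousins through their mothers (r = 1/32).
r = 1/32 + 1/32 = 1/16 = 0.0625.

0.0625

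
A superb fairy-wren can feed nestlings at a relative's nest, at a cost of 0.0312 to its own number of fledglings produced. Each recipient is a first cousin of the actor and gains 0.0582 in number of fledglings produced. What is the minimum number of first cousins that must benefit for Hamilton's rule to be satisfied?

r to a first cousin = 0.125 (first cousins share one grandparent pair — two paths of length 4: r = 2·(1/2)^4 = 1/8).
Hamilton's rule: n·r·B > C  ⇒  n > C/(r·B) = 0.0312/(0.125·0.0582) = 4.289.
The smallest integer exceeding 4.289 is 5.

5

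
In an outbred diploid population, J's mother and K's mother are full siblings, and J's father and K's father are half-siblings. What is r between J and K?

0.1875

Independent pedigree routes through distinct common ancestors add.
J and K are related in two ways: first cousins through their mothers (r = 1/8) and half first cousins through their fathers (r = 1/16).
r = 1/8 + 1/16 = 3/16 = 0.1875.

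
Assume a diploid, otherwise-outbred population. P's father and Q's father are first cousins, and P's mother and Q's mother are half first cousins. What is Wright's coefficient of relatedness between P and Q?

0.046875

Wright's path rule: contributions from independent ancestry routes add.
P and Q are related in two ways: second cousins through their fathers (r = 1/32) and half second cousins through their mothers (r = 1/64).
r = 1/32 + 1/64 = 0.046875.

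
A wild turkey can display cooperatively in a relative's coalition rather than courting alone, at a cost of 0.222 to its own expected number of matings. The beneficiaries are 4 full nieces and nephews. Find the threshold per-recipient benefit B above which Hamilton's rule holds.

0.222

r to a full niece or nephew = 1/4 (full aunt/uncle↔niece/nephew: two paths of length 3 through the shared grandparent pair: r = 2·(1/2)^3 = 1/4).
Hamilton's rule with n recipients of equal r: n·r·B > C, so B > C/(n·r) = 0.222/(4·0.25) = 0.222.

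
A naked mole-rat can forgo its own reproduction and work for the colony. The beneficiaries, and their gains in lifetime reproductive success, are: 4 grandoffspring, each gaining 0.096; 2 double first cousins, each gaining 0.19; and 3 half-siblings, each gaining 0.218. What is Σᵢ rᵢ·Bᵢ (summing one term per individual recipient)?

0.3545

r to a grandoffspring = 1/4 (two parent–offspring links: r = (1/2)^2 = 1/4).
r to a double first cousin = 1/4 (double first cousins share both grandparent pairs — four paths of length 4: r = 4·(1/2)^4 = 1/4).
r to a half-sibling = 0.25 (half-sibs share one parent — one path of length 2: r = (1/2)^2 = 1/4).
Summing one r·B term per recipient: 4·0.25·0.096 + 2·0.25·0.19 + 3·0.25·0.218 = 0.3545.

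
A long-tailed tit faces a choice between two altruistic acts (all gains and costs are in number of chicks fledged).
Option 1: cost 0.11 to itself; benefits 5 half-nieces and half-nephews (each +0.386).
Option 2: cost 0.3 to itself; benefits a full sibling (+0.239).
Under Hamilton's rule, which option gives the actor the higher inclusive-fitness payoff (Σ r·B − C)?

Option 1

Option 1: r to a half-niece or half-nephew = 0.125.
Option 1: Σ r·B − C = (5·0.125·0.386) − 0.11 = 0.13125.
Option 2: r to a full sibling = 0.5.
Option 2: Σ r·B − C = (1·0.5·0.239) − 0.3 = -0.1805.
Option 1 has the higher net inclusive-fitness payoff.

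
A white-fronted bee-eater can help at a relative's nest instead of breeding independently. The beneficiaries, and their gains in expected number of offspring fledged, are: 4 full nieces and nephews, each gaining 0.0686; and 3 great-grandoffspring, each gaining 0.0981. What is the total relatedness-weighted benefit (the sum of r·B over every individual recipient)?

r to a full niece or nephew = 1/4 (full aunt/uncle↔niece/nephew: two paths of length 3 through the shared grandparent pair: r = 2·(1/2)^3 = 1/4).
r to a great-grandoffspring = 1/8 (three parent–offspring links: r = (1/2)^3 = 1/8).
Summing one r·B term per recipient: 4·0.25·0.0686 + 3·0.125·0.0981 = 0.1053875.

0.1053875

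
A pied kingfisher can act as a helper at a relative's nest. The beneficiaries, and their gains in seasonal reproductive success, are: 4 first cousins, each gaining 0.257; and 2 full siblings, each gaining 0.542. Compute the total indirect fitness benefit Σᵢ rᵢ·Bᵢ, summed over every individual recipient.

r to a first cousin = 0.125 (first cousins share one grandparent pair — two paths of length 4: r = 2·(1/2)^4 = 1/8).
r to a full sibling = 1/2 (full sibs share both parents — two paths of length 2: r = 2·(1/2)^2 = 1/2).
Summing one r·B term per recipient: 4·0.125·0.257 + 2·0.5·0.542 = 0.6705.

0.6705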